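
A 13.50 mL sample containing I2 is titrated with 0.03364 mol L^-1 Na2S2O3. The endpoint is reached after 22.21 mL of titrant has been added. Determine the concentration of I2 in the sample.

n(Na2S2O3) = 0.03364 x 0.02221 = 0.0007471 mol.
From the balanced equation, 2 mol Na2S2O3 reacts with 1 mol I2, so n(I2) = 0.0007471 x 1/2 = 0.0003736 mol.
[I2] = 0.0003736 / 0.01350 L = 0.0277 M.

0.0277 M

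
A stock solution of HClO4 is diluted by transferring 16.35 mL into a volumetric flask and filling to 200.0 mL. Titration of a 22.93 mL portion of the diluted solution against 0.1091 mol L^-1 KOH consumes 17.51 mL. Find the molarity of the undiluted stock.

1.02 M

n(KOH) = 0.1091 x 0.01751 = 0.001910 mol.
n(HClO4) in the aliquot = 0.001910 mol.
[diluted HClO4] = 0.001910 / 0.02293 = 0.08331 M.
Dilution factor = 200.0/16.35 = 12.23, so [stock] = 0.08331 x 12.23 = 1.02 M.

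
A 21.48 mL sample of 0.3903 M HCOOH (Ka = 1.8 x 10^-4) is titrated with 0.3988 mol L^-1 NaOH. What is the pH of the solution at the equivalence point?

n(HCOOH) = 0.3903 x 0.02148 = 0.008384 mol; V(NaOH) at equivalence = 0.008384/0.3988 = 0.02102 L.
At equivalence all the acid is converted to HCOO-; total volume = 0.02148 + 0.02102 = 0.04250 L, so [HCOO-] = 0.008384/0.04250 = 0.1973 M.
Kb = Kw/Ka = 1.0e-14 / 1.8 x 10^-4 = 5.56e-11.
[OH^-] = sqrt(Kb x [HCOO-]) = sqrt(5.56e-11 x 0.1973) = 3.31e-6 M.
pOH = 5.48, so pH = 14.00 - 5.48 = 8.52.

8.52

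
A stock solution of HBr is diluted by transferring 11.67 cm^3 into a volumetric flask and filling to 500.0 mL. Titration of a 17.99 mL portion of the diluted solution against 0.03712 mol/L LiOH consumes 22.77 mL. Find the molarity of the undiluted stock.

2.01 M

n(LiOH) = 0.03712 x 0.02277 = 0.0008452 mol.
n(HBr) in the aliquot = 0.0008452 mol.
[diluted HBr] = 0.0008452 / 0.01799 = 0.04698 M.
Dilution factor = 500.0/11.67 = 42.84, so [stock] = 0.04698 x 42.84 = 2.01 M.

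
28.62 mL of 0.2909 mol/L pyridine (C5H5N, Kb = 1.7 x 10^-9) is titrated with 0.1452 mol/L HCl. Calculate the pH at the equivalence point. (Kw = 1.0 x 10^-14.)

n(C5H5N) = 0.2909 x 0.02862 = 0.008326 mol; V(HCl) at equivalence = 0.008326/0.1452 = 0.05734 L.
At equivalence the base is fully converted to C5H5NH+; total volume = 0.08596 L, so [C5H5NH+] = 0.008326/0.08596 = 0.09686 M.
Ka(C5H5NH+) = Kw/Kb = 1.0e-14 / 1.7 x 10^-9 = 5.88e-6.
[H^+] = sqrt(Ka x [C5H5NH+]) = sqrt(5.88e-6 x 0.09686) = 0.000755 M.
pH = -log(0.000755) = 3.12.

3.12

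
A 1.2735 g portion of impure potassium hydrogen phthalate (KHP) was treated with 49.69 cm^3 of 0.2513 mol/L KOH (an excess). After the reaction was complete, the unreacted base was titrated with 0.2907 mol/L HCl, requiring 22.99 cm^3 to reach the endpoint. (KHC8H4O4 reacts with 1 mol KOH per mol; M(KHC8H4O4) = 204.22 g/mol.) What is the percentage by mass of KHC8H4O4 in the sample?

93.1%

Total n(KOH) added = 0.2513 x 0.04969 = 0.01249 mol.
n(HCl) used = 0.2907 x 0.02299 = 0.006683 mol, which equals the excess n(KOH).
So n(KOH) consumed by the sample = 0.01249 - 0.006683 = 0.005804 mol.
n(KHC8H4O4) = 0.005804 / 1 = 0.005804 mol.
mass KHC8H4O4 = 0.005804 x 204.22 = 1.185 g, so %KHC8H4O4 = 1.185/1.2735 x 100 = 93.1%.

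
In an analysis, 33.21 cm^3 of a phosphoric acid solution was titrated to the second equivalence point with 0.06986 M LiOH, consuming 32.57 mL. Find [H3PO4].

0.0343 M

n(LiOH) = 0.06986 x 0.03257 = 0.002275 mol.
At the second equivalence point, 2 mol OH^- react per mol H3PO4, so n(H3PO4) = 0.002275 / 2 = 0.001138 mol.
[H3PO4] = 0.001138 / 0.03321 L = 0.0343 M.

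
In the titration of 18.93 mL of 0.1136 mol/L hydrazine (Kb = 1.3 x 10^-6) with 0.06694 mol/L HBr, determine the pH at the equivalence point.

4.74

n(N2H4) = 0.1136 x 0.01893 = 0.002150 mol; V(HBr) at equivalence = 0.002150/0.06694 = 0.03213 L.
At equivalence the base is fully converted to N2H5+; total volume = 0.05106 L, so [N2H5+] = 0.002150/0.05106 = 0.04212 M.
Ka(N2H5+) = Kw/Kb = 1.0e-14 / 1.3 x 10^-6 = 7.69e-9.
[H^+] = sqrt(Ka x [N2H5+]) = sqrt(7.69e-9 x 0.04212) = 1.80e-5 M.
pH = -log(1.80e-5) = 4.74.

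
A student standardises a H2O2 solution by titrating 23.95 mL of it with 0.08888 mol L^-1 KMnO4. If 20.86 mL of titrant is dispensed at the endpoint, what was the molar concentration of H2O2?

n(KMnO4) = 0.08888 x 0.02086 = 0.001854 mol.
From the balanced equation, 2 mol KMnO4 reacts with 5 mol H2O2, so n(H2O2) = 0.001854 x 5/2 = 0.004635 mol.
[H2O2] = 0.004635 / 0.02395 L = 0.194 M.

0.194 M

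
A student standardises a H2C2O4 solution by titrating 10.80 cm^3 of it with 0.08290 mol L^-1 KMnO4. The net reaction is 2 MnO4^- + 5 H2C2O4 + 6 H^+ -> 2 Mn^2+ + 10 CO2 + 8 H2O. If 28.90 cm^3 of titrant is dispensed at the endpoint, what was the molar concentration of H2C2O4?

0.555 M

n(KMnO4) = 0.08290 x 0.02890 = 0.002396 mol.
From the balanced equation, 2 mol KMnO4 reacts with 5 mol H2C2O4, so n(H2C2O4) = 0.002396 x 5/2 = 0.005990 mol.
[H2C2O4] = 0.005990 / 0.01080 L = 0.555 M.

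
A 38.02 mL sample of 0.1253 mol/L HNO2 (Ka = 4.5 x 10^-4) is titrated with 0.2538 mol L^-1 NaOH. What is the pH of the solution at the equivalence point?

n(HNO2) = 0.1253 x 0.03802 = 0.004764 mol; V(NaOH) at equivalence = 0.004764/0.2538 = 0.01877 L.
At equivalence all the acid is converted to NO2-; total volume = 0.03802 + 0.01877 = 0.05679 L, so [NO2-] = 0.004764/0.05679 = 0.08389 M.
Kb = Kw/Ka = 1.0e-14 / 4.5 x 10^-4 = 2.22e-11.
[OH^-] = sqrt(Kb x [NO2-]) = sqrt(2.22e-11 x 0.08389) = 1.37e-6 M.
pOH = 5.86, so pH = 14.00 - 5.86 = 8.14.

8.14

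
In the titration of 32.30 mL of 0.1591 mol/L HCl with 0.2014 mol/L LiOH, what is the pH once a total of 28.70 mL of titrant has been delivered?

12.02

n(acid) = 0.1591 x 0.03230 = 0.005139 mol; n(LiOH) added = 0.2014 x 0.02870 = 0.005780 mol.
Base is in excess by 0.005780 - 0.005139 = 0.0006413 mol in a total volume of 0.06100 L.
[OH^-] = 0.0006413/0.06100 = 0.01051 M, so pOH = 1.98 and pH = 14.00 - 1.98 = 12.02.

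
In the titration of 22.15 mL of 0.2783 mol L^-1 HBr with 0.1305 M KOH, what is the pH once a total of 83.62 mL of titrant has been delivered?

12.65

n(acid) = 0.2783 x 0.02215 = 0.006164 mol; n(KOH) added = 0.1305 x 0.08362 = 0.01091 mol.
Base is in excess by 0.01091 - 0.006164 = 0.004748 mol in a total volume of 0.1058 L.
[OH^-] = 0.004748/0.1058 = 0.04489 M, so pOH = 1.35 and pH = 14.00 - 1.35 = 12.65.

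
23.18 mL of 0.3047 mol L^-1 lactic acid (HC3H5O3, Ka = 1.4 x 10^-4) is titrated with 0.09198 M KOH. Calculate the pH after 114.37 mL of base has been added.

n(acid) = 0.3047 x 0.02318 = 0.007063 mol; n(KOH) added = 0.09198 x 0.1144 = 0.01052 mol.
Base is in excess by 0.01052 - 0.007063 = 0.003457 mol in a total volume of 0.1376 L.
[OH^-] = 0.003457/0.1376 = 0.02513 M, so pOH = 1.60 and pH = 14.00 - 1.60 = 12.40.

12.40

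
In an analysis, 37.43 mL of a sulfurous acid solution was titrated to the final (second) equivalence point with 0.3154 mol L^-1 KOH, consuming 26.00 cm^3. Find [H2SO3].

0.110 M

n(KOH) = 0.3154 x 0.02600 = 0.008200 mol.
At the final (second) equivalence point, 2 mol OH^- react per mol H2SO3, so n(H2SO3) = 0.008200 / 2 = 0.004100 mol.
[H2SO3] = 0.004100 / 0.03743 L = 0.110 M.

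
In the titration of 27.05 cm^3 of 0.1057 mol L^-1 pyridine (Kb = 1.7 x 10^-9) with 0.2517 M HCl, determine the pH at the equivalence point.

n(C5H5N) = 0.1057 x 0.02705 = 0.002859 mol; V(HCl) at equivalence = 0.002859/0.2517 = 0.01136 L.
At equivalence the base is fully converted to C5H5NH+; total volume = 0.03841 L, so [C5H5NH+] = 0.002859/0.03841 = 0.07444 M.
Ka(C5H5NH+) = Kw/Kb = 1.0e-14 / 1.7 x 10^-9 = 5.88e-6.
[H^+] = sqrt(Ka x [C5H5NH+]) = sqrt(5.88e-6 x 0.07444) = 0.000662 M.
pH = -log(0.000662) = 3.18.

3.18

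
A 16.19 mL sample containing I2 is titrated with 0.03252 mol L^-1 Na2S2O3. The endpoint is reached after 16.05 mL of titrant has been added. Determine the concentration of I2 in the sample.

n(Na2S2O3) = 0.03252 x 0.01605 = 0.0005219 mol.
From the balanced equation, 2 mol Na2S2O3 reacts with 1 mol I2, so n(I2) = 0.0005219 x 1/2 = 0.0002610 mol.
[I2] = 0.0002610 / 0.01619 L = 0.0161 M.

0.0161 M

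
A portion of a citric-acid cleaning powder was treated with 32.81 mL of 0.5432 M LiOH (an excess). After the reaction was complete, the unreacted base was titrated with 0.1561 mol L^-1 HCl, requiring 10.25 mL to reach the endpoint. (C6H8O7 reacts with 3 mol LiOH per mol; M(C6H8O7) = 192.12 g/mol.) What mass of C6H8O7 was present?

Total n(LiOH) added = 0.5432 x 0.03281 = 0.01782 mol.
n(HCl) used = 0.1561 x 0.01025 = 0.001600 mol, which equals the excess n(LiOH).
So n(LiOH) consumed by the sample = 0.01782 - 0.001600 = 0.01622 mol.
n(C6H8O7) = 0.01622 / 3 = 0.005407 mol.
mass = 0.005407 mol x 192.12 g/mol = 1.04 g.

1.04 g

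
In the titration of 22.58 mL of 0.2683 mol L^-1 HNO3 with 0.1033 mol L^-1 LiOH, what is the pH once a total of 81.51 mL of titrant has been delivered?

12.36

n(acid) = 0.2683 x 0.02258 = 0.006058 mol; n(LiOH) added = 0.1033 x 0.08151 = 0.008420 mol.
Base is in excess by 0.008420 - 0.006058 = 0.002362 mol in a total volume of 0.1041 L.
[OH^-] = 0.002362/0.1041 = 0.02269 M, so pOH = 1.64 and pH = 14.00 - 1.64 = 12.36.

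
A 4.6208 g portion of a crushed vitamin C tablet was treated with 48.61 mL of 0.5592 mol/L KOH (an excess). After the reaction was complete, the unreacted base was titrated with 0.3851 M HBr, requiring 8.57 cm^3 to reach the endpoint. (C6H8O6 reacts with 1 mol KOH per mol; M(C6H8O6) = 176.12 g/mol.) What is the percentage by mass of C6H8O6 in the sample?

91.0%

Total n(KOH) added = 0.5592 x 0.04861 = 0.02718 mol.
n(HBr) used = 0.3851 x 0.008570 = 0.003300 mol, which equals the excess n(KOH).
So n(KOH) consumed by the sample = 0.02718 - 0.003300 = 0.02388 mol.
n(C6H8O6) = 0.02388 / 1 = 0.02388 mol.
mass C6H8O6 = 0.02388 x 176.12 = 4.206 g, so %C6H8O6 = 4.206/4.6208 x 100 = 91.0%.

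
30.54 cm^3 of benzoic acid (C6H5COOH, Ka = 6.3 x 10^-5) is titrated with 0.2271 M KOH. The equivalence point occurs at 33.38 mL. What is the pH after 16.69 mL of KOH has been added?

4.20

16.69 mL is exactly half the equivalence volume (33.38/2), i.e. the half-equivalence point.
There, n(HA) = n(A^-), so pH = pKa = -log(6.3 x 10^-5) = 4.20.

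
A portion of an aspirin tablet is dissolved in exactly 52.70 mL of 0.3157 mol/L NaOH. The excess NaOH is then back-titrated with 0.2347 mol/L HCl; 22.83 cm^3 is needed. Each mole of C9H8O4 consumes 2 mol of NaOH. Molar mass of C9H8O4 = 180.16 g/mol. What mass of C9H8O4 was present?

1.02 g

Total n(NaOH) added = 0.3157 x 0.05270 = 0.01664 mol.
n(HCl) used = 0.2347 x 0.02283 = 0.005358 mol, which equals the excess n(NaOH).
So n(NaOH) consumed by the sample = 0.01664 - 0.005358 = 0.01128 mol.
n(C9H8O4) = 0.01128 / 2 = 0.005640 mol.
mass = 0.005640 mol x 180.16 g/mol = 1.02 g.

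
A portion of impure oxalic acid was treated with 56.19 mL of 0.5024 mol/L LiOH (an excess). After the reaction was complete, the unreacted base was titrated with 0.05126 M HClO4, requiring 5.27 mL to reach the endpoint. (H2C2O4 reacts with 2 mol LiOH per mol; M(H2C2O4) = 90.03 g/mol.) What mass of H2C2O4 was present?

1.26 g

Total n(LiOH) added = 0.5024 x 0.05619 = 0.02823 mol.
n(HClO4) used = 0.05126 x 0.005270 = 0.0002701 mol, which equals the excess n(LiOH).
So n(LiOH) consumed by the sample = 0.02823 - 0.0002701 = 0.02796 mol.
n(H2C2O4) = 0.02796 / 2 = 0.01398 mol.
mass = 0.01398 mol x 90.03 g/mol = 1.26 g.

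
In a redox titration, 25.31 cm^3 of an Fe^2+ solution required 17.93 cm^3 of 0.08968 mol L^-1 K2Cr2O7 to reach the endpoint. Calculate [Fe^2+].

n(K2Cr2O7) = 0.08968 x 0.01793 = 0.001608 mol.
From the balanced equation, 1 mol K2Cr2O7 reacts with 6 mol Fe^2+, so n(Fe^2+) = 0.001608 x 6/1 = 0.009648 mol.
[Fe^2+] = 0.009648 / 0.02531 L = 0.381 M.

0.381 M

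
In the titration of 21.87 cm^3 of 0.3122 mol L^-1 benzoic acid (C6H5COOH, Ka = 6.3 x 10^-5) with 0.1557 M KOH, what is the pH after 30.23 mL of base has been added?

4.55

Initial n(C6H5COOH) = 0.3122 x 0.02187 = 0.006828 mol.
n(KOH) added = 0.1557 x 0.03023 = 0.004707 mol, converting that many moles of C6H5COOH to C6H5COO-.
Remaining n(C6H5COOH) = 0.002121 mol; n(C6H5COO-) = 0.004707 mol.
By Henderson-Hasselbalch, pH = pKa + log([A^-]/[HA]) = 4.20 + log(0.004707/0.002121) = 4.20 + (+0.35) = 4.55.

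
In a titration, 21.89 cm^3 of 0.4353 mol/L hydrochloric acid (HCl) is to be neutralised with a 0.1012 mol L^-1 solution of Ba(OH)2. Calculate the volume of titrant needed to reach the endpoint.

47.1 mL

n(HCl) = 0.4353 mol/L x 0.02189 L = 0.009529 mol.
The neutralisation is 2 HCl : 1 Ba(OH)2, so n(Ba(OH)2) = 0.009529 x 1/2 = 0.004764 mol.
V(Ba(OH)2) = 0.004764 / 0.1012 = 0.04708 L = 47.1 mL.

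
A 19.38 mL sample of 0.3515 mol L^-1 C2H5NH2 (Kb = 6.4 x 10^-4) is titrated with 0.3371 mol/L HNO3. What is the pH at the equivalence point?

5.79

n(C2H5NH2) = 0.3515 x 0.01938 = 0.006812 mol; V(HNO3) at equivalence = 0.006812/0.3371 = 0.02021 L.
At equivalence the base is fully converted to C2H5NH3+; total volume = 0.03959 L, so [C2H5NH3+] = 0.006812/0.03959 = 0.1721 M.
Ka(C2H5NH3+) = Kw/Kb = 1.0e-14 / 6.4 x 10^-4 = 1.56e-11.
[H^+] = sqrt(Ka x [C2H5NH3+]) = sqrt(1.56e-11 x 0.1721) = 1.64e-6 M.
pH = -log(1.64e-6) = 5.79.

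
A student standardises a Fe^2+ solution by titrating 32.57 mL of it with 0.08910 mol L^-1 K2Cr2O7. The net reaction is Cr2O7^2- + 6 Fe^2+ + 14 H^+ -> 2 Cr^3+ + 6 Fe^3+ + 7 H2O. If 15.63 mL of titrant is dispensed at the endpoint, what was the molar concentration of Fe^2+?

n(K2Cr2O7) = 0.08910 x 0.01563 = 0.001393 mol.
From the balanced equation, 1 mol K2Cr2O7 reacts with 6 mol Fe^2+, so n(Fe^2+) = 0.001393 x 6/1 = 0.008356 mol.
[Fe^2+] = 0.008356 / 0.03257 L = 0.257 M.

0.257 M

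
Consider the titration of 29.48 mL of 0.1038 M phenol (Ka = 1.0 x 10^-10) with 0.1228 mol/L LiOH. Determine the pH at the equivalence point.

n(C6H5OH) = 0.1038 x 0.02948 = 0.003060 mol; V(LiOH) at equivalence = 0.003060/0.1228 = 0.02492 L.
At equivalence all the acid is converted to C6H5O-; total volume = 0.02948 + 0.02492 = 0.05440 L, so [C6H5O-] = 0.003060/0.05440 = 0.05625 M.
Kb = Kw/Ka = 1.0e-14 / 1.0 x 10^-10 = 0.000100.
[OH^-] = sqrt(Kb x [C6H5O-]) = sqrt(0.000100 x 0.05625) = 0.00237 M.
pOH = 2.62, so pH = 14.00 - 2.62 = 11.38.

11.38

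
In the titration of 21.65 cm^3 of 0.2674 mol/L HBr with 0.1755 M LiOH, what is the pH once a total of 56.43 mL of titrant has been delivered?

n(acid) = 0.2674 x 0.02165 = 0.005789 mol; n(LiOH) added = 0.1755 x 0.05643 = 0.009903 mol.
Base is in excess by 0.009903 - 0.005789 = 0.004114 mol in a total volume of 0.07808 L.
[OH^-] = 0.004114/0.07808 = 0.05269 M, so pOH = 1.28 and pH = 14.00 - 1.28 = 12.72.

12.72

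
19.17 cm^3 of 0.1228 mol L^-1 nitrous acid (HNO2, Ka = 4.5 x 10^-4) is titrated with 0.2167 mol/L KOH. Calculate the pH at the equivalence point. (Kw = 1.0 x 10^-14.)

n(HNO2) = 0.1228 x 0.01917 = 0.002354 mol; V(KOH) at equivalence = 0.002354/0.2167 = 0.01086 L.
At equivalence all the acid is converted to NO2-; total volume = 0.01917 + 0.01086 = 0.03003 L, so [NO2-] = 0.002354/0.03003 = 0.07838 M.
Kb = Kw/Ka = 1.0e-14 / 4.5 x 10^-4 = 2.22e-11.
[OH^-] = sqrt(Kb x [NO2-]) = sqrt(2.22e-11 x 0.07838) = 1.32e-6 M.
pOH = 5.88, so pH = 14.00 - 5.88 = 8.12.

8.12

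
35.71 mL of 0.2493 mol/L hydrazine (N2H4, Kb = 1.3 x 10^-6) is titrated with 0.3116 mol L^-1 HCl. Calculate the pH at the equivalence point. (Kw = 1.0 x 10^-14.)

4.49

n(N2H4) = 0.2493 x 0.03571 = 0.008903 mol; V(HCl) at equivalence = 0.008903/0.3116 = 0.02857 L.
At equivalence the base is fully converted to N2H5+; total volume = 0.06428 L, so [N2H5+] = 0.008903/0.06428 = 0.1385 M.
Ka(N2H5+) = Kw/Kb = 1.0e-14 / 1.3 x 10^-6 = 7.69e-9.
[H^+] = sqrt(Ka x [N2H5+]) = sqrt(7.69e-9 x 0.1385) = 3.26e-5 M.
pH = -log(3.26e-5) = 4.49.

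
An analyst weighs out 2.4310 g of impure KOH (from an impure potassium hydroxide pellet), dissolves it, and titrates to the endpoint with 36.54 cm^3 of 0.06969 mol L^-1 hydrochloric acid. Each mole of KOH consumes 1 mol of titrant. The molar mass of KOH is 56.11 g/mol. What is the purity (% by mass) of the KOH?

n(HCl) = 0.06969 x 0.03654 = 0.002546 mol.
n(KOH) = 0.002546 / 1 = 0.002546 mol.
mass of KOH = 0.002546 x 56.11 = 0.1429 g.
% purity = 0.1429 / 2.4310 x 100 = 5.88%.

5.88%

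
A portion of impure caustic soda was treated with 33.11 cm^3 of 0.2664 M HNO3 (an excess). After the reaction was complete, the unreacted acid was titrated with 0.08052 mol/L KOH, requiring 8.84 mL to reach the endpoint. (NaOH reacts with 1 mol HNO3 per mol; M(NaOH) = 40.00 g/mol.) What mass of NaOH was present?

Total n(HNO3) added = 0.2664 x 0.03311 = 0.008821 mol.
n(KOH) used = 0.08052 x 0.008840 = 0.0007118 mol, which equals the excess n(HNO3).
So n(HNO3) consumed by the sample = 0.008821 - 0.0007118 = 0.008109 mol.
n(NaOH) = 0.008109 / 1 = 0.008109 mol.
mass = 0.008109 mol x 40.00 g/mol = 0.324 g.

0.324 g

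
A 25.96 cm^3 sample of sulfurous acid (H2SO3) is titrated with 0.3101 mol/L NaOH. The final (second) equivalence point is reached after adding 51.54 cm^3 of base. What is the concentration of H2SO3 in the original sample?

n(NaOH) = 0.3101 x 0.05154 = 0.01598 mol.
At the final (second) equivalence point, 2 mol OH^- react per mol H2SO3, so n(H2SO3) = 0.01598 / 2 = 0.007991 mol.
[H2SO3] = 0.007991 / 0.02596 L = 0.308 M.

0.308 M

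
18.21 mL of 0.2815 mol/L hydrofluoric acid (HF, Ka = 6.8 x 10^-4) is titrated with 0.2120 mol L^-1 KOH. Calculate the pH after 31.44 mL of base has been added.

12.49

n(acid) = 0.2815 x 0.01821 = 0.005126 mol; n(KOH) added = 0.2120 x 0.03144 = 0.006665 mol.
Base is in excess by 0.006665 - 0.005126 = 0.001539 mol in a total volume of 0.04965 L.
[OH^-] = 0.001539/0.04965 = 0.03100 M, so pOH = 1.51 and pH = 14.00 - 1.51 = 12.49.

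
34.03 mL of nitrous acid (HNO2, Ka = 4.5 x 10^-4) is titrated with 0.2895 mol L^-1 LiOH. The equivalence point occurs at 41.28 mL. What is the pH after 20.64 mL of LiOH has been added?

3.35

20.64 mL is exactly half the equivalence volume (41.28/2), i.e. the half-equivalence point.
There, n(HA) = n(A^-), so pH = pKa = -log(4.5 x 10^-4) = 3.35.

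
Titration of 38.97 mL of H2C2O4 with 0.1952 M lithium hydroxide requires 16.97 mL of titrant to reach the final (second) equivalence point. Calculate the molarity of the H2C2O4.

n(LiOH) = 0.1952 x 0.01697 = 0.003313 mol.
At the final (second) equivalence point, 2 mol OH^- react per mol H2C2O4, so n(H2C2O4) = 0.003313 / 2 = 0.001656 mol.
[H2C2O4] = 0.001656 / 0.03897 L = 0.0425 M.

0.0425 M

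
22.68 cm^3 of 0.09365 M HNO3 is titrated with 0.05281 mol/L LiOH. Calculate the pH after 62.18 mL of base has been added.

n(acid) = 0.09365 x 0.02268 = 0.002124 mol; n(LiOH) added = 0.05281 x 0.06218 = 0.003284 mol.
Base is in excess by 0.003284 - 0.002124 = 0.001160 mol in a total volume of 0.08486 L.
[OH^-] = 0.001160/0.08486 = 0.01367 M, so pOH = 1.86 and pH = 14.00 - 1.86 = 12.14.

12.14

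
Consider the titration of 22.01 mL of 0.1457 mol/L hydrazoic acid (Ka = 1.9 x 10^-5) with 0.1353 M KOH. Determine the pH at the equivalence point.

8.78

n(HN3) = 0.1457 x 0.02201 = 0.003207 mol; V(KOH) at equivalence = 0.003207/0.1353 = 0.02370 L.
At equivalence all the acid is converted to N3-; total volume = 0.02201 + 0.02370 = 0.04571 L, so [N3-] = 0.003207/0.04571 = 0.07015 M.
Kb = Kw/Ka = 1.0e-14 / 1.9 x 10^-5 = 5.26e-10.
[OH^-] = sqrt(Kb x [N3-]) = sqrt(5.26e-10 x 0.07015) = 6.08e-6 M.
pOH = 5.22, so pH = 14.00 - 5.22 = 8.78.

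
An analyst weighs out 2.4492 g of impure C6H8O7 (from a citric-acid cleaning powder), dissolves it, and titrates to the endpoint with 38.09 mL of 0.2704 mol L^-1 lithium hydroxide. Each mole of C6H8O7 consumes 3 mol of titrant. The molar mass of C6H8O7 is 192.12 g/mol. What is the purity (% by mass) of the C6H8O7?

n(LiOH) = 0.2704 x 0.03809 = 0.01030 mol.
n(C6H8O7) = 0.01030 / 3 = 0.003433 mol.
mass of C6H8O7 = 0.003433 x 192.12 = 0.6596 g.
% purity = 0.6596 / 2.4492 x 100 = 26.9%.

26.9%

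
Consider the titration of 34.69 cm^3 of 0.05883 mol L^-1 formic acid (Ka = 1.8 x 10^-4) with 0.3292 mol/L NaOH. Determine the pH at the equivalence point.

8.22

n(HCOOH) = 0.05883 x 0.03469 = 0.002041 mol; V(NaOH) at equivalence = 0.002041/0.3292 = 0.006199 L.
At equivalence all the acid is converted to HCOO-; total volume = 0.03469 + 0.006199 = 0.04089 L, so [HCOO-] = 0.002041/0.04089 = 0.04991 M.
Kb = Kw/Ka = 1.0e-14 / 1.8 x 10^-4 = 5.56e-11.
[OH^-] = sqrt(Kb x [HCOO-]) = sqrt(5.56e-11 x 0.04991) = 1.67e-6 M.
pOH = 5.78, so pH = 14.00 - 5.78 = 8.22.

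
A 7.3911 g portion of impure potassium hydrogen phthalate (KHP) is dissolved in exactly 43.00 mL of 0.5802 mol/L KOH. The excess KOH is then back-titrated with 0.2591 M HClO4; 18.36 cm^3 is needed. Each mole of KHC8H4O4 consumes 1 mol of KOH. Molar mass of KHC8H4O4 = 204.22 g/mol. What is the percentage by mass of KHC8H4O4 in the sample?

55.8%

Total n(KOH) added = 0.5802 x 0.04300 = 0.02495 mol.
n(HClO4) used = 0.2591 x 0.01836 = 0.004757 mol, which equals the excess n(KOH).
So n(KOH) consumed by the sample = 0.02495 - 0.004757 = 0.02019 mol.
n(KHC8H4O4) = 0.02019 / 1 = 0.02019 mol.
mass KHC8H4O4 = 0.02019 x 204.22 = 4.124 g, so %KHC8H4O4 = 4.124/7.3911 x 100 = 55.8%.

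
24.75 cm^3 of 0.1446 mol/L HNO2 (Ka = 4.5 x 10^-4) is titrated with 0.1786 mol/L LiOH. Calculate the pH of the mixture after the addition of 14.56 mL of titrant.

Initial n(HNO2) = 0.1446 x 0.02475 = 0.003579 mol.
n(LiOH) added = 0.1786 x 0.01456 = 0.002600 mol, converting that many moles of HNO2 to NO2-.
Remaining n(HNO2) = 0.0009784 mol; n(NO2-) = 0.002600 mol.
By Henderson-Hasselbalch, pH = pKa + log([A^-]/[HA]) = 3.35 + log(0.002600/0.0009784) = 3.35 + (+0.42) = 3.77.

3.77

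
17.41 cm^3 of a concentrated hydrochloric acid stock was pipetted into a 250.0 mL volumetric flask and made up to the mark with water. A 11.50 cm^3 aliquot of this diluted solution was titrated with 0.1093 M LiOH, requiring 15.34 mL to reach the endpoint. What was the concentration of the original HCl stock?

2.09 M

n(LiOH) = 0.1093 x 0.01534 = 0.001677 mol.
n(HCl) in the aliquot = 0.001677 mol.
[diluted HCl] = 0.001677 / 0.01150 = 0.1458 M.
Dilution factor = 250.0/17.41 = 14.36, so [stock] = 0.1458 x 14.36 = 2.09 M.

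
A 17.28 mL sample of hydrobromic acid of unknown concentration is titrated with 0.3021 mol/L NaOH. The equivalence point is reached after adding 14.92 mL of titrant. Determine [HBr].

0.261 M

n(NaOH) delivered = 0.3021 x 0.01492 = 0.004507 mol.
For a 1:1 reaction, n(HBr) = 0.004507 mol.
[HBr] = 0.004507 mol / 0.01728 L = 0.261 M.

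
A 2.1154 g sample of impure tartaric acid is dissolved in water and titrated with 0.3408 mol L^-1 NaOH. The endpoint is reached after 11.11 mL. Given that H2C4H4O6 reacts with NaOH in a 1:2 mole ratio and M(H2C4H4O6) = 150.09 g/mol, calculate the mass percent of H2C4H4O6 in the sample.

13.4%

n(NaOH) = 0.3408 x 0.01111 = 0.003786 mol.
n(H2C4H4O6) = 0.003786 / 2 = 0.001893 mol.
mass of H2C4H4O6 = 0.001893 x 150.09 = 0.2841 g.
% purity = 0.2841 / 2.1154 x 100 = 13.4%.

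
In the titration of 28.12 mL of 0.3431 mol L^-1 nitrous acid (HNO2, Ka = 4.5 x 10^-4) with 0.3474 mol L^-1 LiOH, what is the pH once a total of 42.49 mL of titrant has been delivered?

n(acid) = 0.3431 x 0.02812 = 0.009648 mol; n(LiOH) added = 0.3474 x 0.04249 = 0.01476 mol.
Base is in excess by 0.01476 - 0.009648 = 0.005113 mol in a total volume of 0.07061 L.
[OH^-] = 0.005113/0.07061 = 0.07241 M, so pOH = 1.14 and pH = 14.00 - 1.14 = 12.86.

12.86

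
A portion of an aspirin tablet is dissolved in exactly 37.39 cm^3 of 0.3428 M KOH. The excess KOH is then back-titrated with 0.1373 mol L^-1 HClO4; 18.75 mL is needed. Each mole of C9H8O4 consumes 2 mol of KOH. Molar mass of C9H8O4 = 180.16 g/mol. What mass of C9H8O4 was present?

0.923 g

Total n(KOH) added = 0.3428 x 0.03739 = 0.01282 mol.
n(HClO4) used = 0.1373 x 0.01875 = 0.002574 mol, which equals the excess n(KOH).
So n(KOH) consumed by the sample = 0.01282 - 0.002574 = 0.01024 mol.
n(C9H8O4) = 0.01024 / 2 = 0.005121 mol.
mass = 0.005121 mol x 180.16 g/mol = 0.923 g.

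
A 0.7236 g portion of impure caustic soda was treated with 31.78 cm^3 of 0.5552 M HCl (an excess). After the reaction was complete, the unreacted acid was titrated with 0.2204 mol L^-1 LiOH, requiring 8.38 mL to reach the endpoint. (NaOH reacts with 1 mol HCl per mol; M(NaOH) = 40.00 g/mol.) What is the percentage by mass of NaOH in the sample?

Total n(HCl) added = 0.5552 x 0.03178 = 0.01764 mol.
n(LiOH) used = 0.2204 x 0.008380 = 0.001847 mol, which equals the excess n(HCl).
So n(HCl) consumed by the sample = 0.01764 - 0.001847 = 0.01580 mol.
n(NaOH) = 0.01580 / 1 = 0.01580 mol.
mass NaOH = 0.01580 x 40.00 = 0.6319 g, so %NaOH = 0.6319/0.7236 x 100 = 87.3%.

87.3%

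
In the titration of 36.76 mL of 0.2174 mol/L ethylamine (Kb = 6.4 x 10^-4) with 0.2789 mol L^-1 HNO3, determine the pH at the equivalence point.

n(C2H5NH2) = 0.2174 x 0.03676 = 0.007992 mol; V(HNO3) at equivalence = 0.007992/0.2789 = 0.02865 L.
At equivalence the base is fully converted to C2H5NH3+; total volume = 0.06541 L, so [C2H5NH3+] = 0.007992/0.06541 = 0.1222 M.
Ka(C2H5NH3+) = Kw/Kb = 1.0e-14 / 6.4 x 10^-4 = 1.56e-11.
[H^+] = sqrt(Ka x [C2H5NH3+]) = sqrt(1.56e-11 x 0.1222) = 1.38e-6 M.
pH = -log(1.38e-6) = 5.86.

5.86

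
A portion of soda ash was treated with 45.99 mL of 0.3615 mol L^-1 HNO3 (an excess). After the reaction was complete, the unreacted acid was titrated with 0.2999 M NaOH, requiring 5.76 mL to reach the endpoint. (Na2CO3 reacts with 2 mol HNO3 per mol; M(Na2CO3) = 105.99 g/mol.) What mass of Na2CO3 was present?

0.790 g

Total n(HNO3) added = 0.3615 x 0.04599 = 0.01663 mol.
n(NaOH) used = 0.2999 x 0.005760 = 0.001727 mol, which equals the excess n(HNO3).
So n(HNO3) consumed by the sample = 0.01663 - 0.001727 = 0.01490 mol.
n(Na2CO3) = 0.01490 / 2 = 0.007449 mol.
mass = 0.007449 mol x 105.99 g/mol = 0.790 g.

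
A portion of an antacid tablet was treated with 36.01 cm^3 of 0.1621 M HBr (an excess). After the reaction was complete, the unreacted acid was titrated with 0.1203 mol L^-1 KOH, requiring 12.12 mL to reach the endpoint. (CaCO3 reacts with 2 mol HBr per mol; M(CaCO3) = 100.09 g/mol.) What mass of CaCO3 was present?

0.219 g

Total n(HBr) added = 0.1621 x 0.03601 = 0.005837 mol.
n(KOH) used = 0.1203 x 0.01212 = 0.001458 mol, which equals the excess n(HBr).
So n(HBr) consumed by the sample = 0.005837 - 0.001458 = 0.004379 mol.
n(CaCO3) = 0.004379 / 2 = 0.002190 mol.
mass = 0.002190 mol x 100.09 g/mol = 0.219 g.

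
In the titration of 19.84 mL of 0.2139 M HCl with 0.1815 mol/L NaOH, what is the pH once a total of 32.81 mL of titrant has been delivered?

12.51

n(acid) = 0.2139 x 0.01984 = 0.004244 mol; n(NaOH) added = 0.1815 x 0.03281 = 0.005955 mol.
Base is in excess by 0.005955 - 0.004244 = 0.001711 mol in a total volume of 0.05265 L.
[OH^-] = 0.001711/0.05265 = 0.03250 M, so pOH = 1.49 and pH = 14.00 - 1.49 = 12.51.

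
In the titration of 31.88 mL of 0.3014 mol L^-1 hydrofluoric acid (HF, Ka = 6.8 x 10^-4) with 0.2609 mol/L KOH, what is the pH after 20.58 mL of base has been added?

3.27

Initial n(HF) = 0.3014 x 0.03188 = 0.009609 mol.
n(KOH) added = 0.2609 x 0.02058 = 0.005369 mol, converting that many moles of HF to F-.
Remaining n(HF) = 0.004239 mol; n(F-) = 0.005369 mol.
By Henderson-Hasselbalch, pH = pKa + log([A^-]/[HA]) = 3.17 + log(0.005369/0.004239) = 3.17 + (+0.10) = 3.27.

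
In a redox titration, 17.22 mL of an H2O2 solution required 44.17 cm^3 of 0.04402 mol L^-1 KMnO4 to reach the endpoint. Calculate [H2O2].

0.282 M

n(KMnO4) = 0.04402 x 0.04417 = 0.001944 mol.
From the balanced equation, 2 mol KMnO4 reacts with 5 mol H2O2, so n(H2O2) = 0.001944 x 5/2 = 0.004861 mol.
[H2O2] = 0.004861 / 0.01722 L = 0.282 M.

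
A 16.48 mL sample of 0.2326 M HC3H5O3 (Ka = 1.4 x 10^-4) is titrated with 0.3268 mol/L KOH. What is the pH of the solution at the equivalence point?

n(HC3H5O3) = 0.2326 x 0.01648 = 0.003833 mol; V(KOH) at equivalence = 0.003833/0.3268 = 0.01173 L.
At equivalence all the acid is converted to C3H5O3-; total volume = 0.01648 + 0.01173 = 0.02821 L, so [C3H5O3-] = 0.003833/0.02821 = 0.1359 M.
Kb = Kw/Ka = 1.0e-14 / 1.4 x 10^-4 = 7.14e-11.
[OH^-] = sqrt(Kb x [C3H5O3-]) = sqrt(7.14e-11 x 0.1359) = 3.12e-6 M.
pOH = 5.51, so pH = 14.00 - 5.51 = 8.49.

8.49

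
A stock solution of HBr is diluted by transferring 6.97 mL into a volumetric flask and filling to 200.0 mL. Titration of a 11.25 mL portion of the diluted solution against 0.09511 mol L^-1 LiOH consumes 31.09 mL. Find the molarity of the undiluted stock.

7.54 M

n(LiOH) = 0.09511 x 0.03109 = 0.002957 mol.
n(HBr) in the aliquot = 0.002957 mol.
[diluted HBr] = 0.002957 / 0.01125 = 0.2628 M.
Dilution factor = 200.0/6.970 = 28.69, so [stock] = 0.2628 x 28.69 = 7.54 M.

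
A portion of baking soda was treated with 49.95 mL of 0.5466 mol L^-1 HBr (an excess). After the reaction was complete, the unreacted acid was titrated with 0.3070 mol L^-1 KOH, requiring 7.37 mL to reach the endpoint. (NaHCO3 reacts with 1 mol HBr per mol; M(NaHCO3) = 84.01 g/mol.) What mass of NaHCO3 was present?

Total n(HBr) added = 0.5466 x 0.04995 = 0.02730 mol.
n(KOH) used = 0.3070 x 0.007370 = 0.002263 mol, which equals the excess n(HBr).
So n(HBr) consumed by the sample = 0.02730 - 0.002263 = 0.02504 mol.
n(NaHCO3) = 0.02504 / 1 = 0.02504 mol.
mass = 0.02504 mol x 84.01 g/mol = 2.10 g.

2.10 g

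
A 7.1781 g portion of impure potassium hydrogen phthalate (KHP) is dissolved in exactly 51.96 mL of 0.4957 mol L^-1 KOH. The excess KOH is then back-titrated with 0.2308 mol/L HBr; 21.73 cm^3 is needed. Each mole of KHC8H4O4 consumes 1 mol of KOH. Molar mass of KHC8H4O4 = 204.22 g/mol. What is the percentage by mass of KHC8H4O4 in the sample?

Total n(KOH) added = 0.4957 x 0.05196 = 0.02576 mol.
n(HBr) used = 0.2308 x 0.02173 = 0.005015 mol, which equals the excess n(KOH).
So n(KOH) consumed by the sample = 0.02576 - 0.005015 = 0.02074 mol.
n(KHC8H4O4) = 0.02074 / 1 = 0.02074 mol.
mass KHC8H4O4 = 0.02074 x 204.22 = 4.236 g, so %KHC8H4O4 = 4.236/7.1781 x 100 = 59.0%.

59.0%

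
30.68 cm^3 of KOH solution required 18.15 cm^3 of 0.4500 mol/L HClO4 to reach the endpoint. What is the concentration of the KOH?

0.266 M

n(HClO4) delivered = 0.4500 x 0.01815 = 0.008168 mol.
For a 1:1 reaction, n(KOH) = 0.008168 mol.
[KOH] = 0.008168 mol / 0.03068 L = 0.266 M.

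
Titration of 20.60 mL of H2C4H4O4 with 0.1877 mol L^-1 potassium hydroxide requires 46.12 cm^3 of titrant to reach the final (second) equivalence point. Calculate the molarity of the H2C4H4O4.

0.210 M

n(KOH) = 0.1877 x 0.04612 = 0.008657 mol.
At the final (second) equivalence point, 2 mol OH^- react per mol H2C4H4O4, so n(H2C4H4O4) = 0.008657 / 2 = 0.004328 mol.
[H2C4H4O4] = 0.004328 / 0.02060 L = 0.210 M.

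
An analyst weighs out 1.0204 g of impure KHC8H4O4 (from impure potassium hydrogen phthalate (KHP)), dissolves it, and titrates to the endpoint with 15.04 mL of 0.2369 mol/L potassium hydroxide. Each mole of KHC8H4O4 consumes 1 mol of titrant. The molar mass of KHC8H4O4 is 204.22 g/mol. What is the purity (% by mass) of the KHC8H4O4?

71.3%

n(KOH) = 0.2369 x 0.01504 = 0.003563 mol.
n(KHC8H4O4) = 0.003563 / 1 = 0.003563 mol.
mass of KHC8H4O4 = 0.003563 x 204.22 = 0.7276 g.
% purity = 0.7276 / 1.0204 x 100 = 71.3%.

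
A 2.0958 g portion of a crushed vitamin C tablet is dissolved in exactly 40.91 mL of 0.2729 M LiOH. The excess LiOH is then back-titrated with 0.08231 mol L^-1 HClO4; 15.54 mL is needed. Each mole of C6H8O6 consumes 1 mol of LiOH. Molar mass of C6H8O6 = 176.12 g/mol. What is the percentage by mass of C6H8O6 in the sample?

83.1%

Total n(LiOH) added = 0.2729 x 0.04091 = 0.01116 mol.
n(HClO4) used = 0.08231 x 0.01554 = 0.001279 mol, which equals the excess n(LiOH).
So n(LiOH) consumed by the sample = 0.01116 - 0.001279 = 0.009885 mol.
n(C6H8O6) = 0.009885 / 1 = 0.009885 mol.
mass C6H8O6 = 0.009885 x 176.12 = 1.741 g, so %C6H8O6 = 1.741/2.0958 x 100 = 83.1%.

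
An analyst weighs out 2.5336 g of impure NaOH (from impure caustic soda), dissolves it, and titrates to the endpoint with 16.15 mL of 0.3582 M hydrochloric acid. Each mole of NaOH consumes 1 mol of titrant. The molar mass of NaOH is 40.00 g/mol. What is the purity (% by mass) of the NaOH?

n(HCl) = 0.3582 x 0.01615 = 0.005785 mol.
n(NaOH) = 0.005785 / 1 = 0.005785 mol.
mass of NaOH = 0.005785 x 40.00 = 0.2314 g.
% purity = 0.2314 / 2.5336 x 100 = 9.13%.

9.13%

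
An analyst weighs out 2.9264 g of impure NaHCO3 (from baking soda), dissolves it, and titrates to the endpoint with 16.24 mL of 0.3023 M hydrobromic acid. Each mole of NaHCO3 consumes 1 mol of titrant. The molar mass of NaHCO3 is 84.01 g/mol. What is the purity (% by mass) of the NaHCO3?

n(HBr) = 0.3023 x 0.01624 = 0.004909 mol.
n(NaHCO3) = 0.004909 / 1 = 0.004909 mol.
mass of NaHCO3 = 0.004909 x 84.01 = 0.4124 g.
% purity = 0.4124 / 2.9264 x 100 = 14.1%.

14.1%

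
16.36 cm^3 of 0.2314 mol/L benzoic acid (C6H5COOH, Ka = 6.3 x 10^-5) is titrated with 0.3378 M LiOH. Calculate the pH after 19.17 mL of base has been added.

n(acid) = 0.2314 x 0.01636 = 0.003786 mol; n(LiOH) added = 0.3378 x 0.01917 = 0.006476 mol.
Base is in excess by 0.006476 - 0.003786 = 0.002690 mol in a total volume of 0.03553 L.
[OH^-] = 0.002690/0.03553 = 0.07571 M, so pOH = 1.12 and pH = 14.00 - 1.12 = 12.88.

12.88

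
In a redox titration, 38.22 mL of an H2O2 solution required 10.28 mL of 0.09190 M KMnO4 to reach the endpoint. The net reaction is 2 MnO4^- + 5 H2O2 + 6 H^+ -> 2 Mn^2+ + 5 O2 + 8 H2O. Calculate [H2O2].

0.0618 M

n(KMnO4) = 0.09190 x 0.01028 = 0.0009447 mol.
From the balanced equation, 2 mol KMnO4 reacts with 5 mol H2O2, so n(H2O2) = 0.0009447 x 5/2 = 0.002362 mol.
[H2O2] = 0.002362 / 0.03822 L = 0.0618 M.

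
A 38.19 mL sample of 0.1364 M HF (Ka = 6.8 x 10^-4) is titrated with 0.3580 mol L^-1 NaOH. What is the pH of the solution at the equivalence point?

n(HF) = 0.1364 x 0.03819 = 0.005209 mol; V(NaOH) at equivalence = 0.005209/0.3580 = 0.01455 L.
At equivalence all the acid is converted to F-; total volume = 0.03819 + 0.01455 = 0.05274 L, so [F-] = 0.005209/0.05274 = 0.09877 M.
Kb = Kw/Ka = 1.0e-14 / 6.8 x 10^-4 = 1.47e-11.
[OH^-] = sqrt(Kb x [F-]) = sqrt(1.47e-11 x 0.09877) = 1.21e-6 M.
pOH = 5.92, so pH = 14.00 - 5.92 = 8.08.

8.08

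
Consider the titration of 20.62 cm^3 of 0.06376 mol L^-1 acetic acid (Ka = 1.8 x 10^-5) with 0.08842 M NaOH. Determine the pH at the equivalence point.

n(CH3COOH) = 0.06376 x 0.02062 = 0.001315 mol; V(NaOH) at equivalence = 0.001315/0.08842 = 0.01487 L.
At equivalence all the acid is converted to CH3COO-; total volume = 0.02062 + 0.01487 = 0.03549 L, so [CH3COO-] = 0.001315/0.03549 = 0.03705 M.
Kb = Kw/Ka = 1.0e-14 / 1.8 x 10^-5 = 5.56e-10.
[OH^-] = sqrt(Kb x [CH3COO-]) = sqrt(5.56e-10 x 0.03705) = 4.54e-6 M.
pOH = 5.34, so pH = 14.00 - 5.34 = 8.66.

8.66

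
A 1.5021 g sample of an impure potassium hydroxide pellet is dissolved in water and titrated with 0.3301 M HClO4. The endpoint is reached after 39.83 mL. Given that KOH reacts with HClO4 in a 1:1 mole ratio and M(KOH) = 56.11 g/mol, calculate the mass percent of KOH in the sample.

49.1%

n(HClO4) = 0.3301 x 0.03983 = 0.01315 mol.
n(KOH) = 0.01315 / 1 = 0.01315 mol.
mass of KOH = 0.01315 x 56.11 = 0.7377 g.
% purity = 0.7377 / 1.5021 x 100 = 49.1%.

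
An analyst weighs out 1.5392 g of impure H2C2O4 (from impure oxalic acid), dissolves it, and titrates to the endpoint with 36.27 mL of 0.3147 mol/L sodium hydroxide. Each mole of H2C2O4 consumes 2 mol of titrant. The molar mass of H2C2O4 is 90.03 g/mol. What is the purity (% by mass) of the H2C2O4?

n(NaOH) = 0.3147 x 0.03627 = 0.01141 mol.
n(H2C2O4) = 0.01141 / 2 = 0.005707 mol.
mass of H2C2O4 = 0.005707 x 90.03 = 0.5138 g.
% purity = 0.5138 / 1.5392 x 100 = 33.4%.

33.4%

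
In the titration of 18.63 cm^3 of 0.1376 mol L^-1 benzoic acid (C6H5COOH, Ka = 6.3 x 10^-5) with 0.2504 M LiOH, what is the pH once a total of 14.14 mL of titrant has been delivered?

12.47

n(acid) = 0.1376 x 0.01863 = 0.002563 mol; n(LiOH) added = 0.2504 x 0.01414 = 0.003541 mol.
Base is in excess by 0.003541 - 0.002563 = 0.0009772 mol in a total volume of 0.03277 L.
[OH^-] = 0.0009772/0.03277 = 0.02982 M, so pOH = 1.53 and pH = 14.00 - 1.53 = 12.47.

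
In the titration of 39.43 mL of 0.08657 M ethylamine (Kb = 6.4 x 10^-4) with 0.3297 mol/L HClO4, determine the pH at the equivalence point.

5.99

n(C2H5NH2) = 0.08657 x 0.03943 = 0.003413 mol; V(HClO4) at equivalence = 0.003413/0.3297 = 0.01035 L.
At equivalence the base is fully converted to C2H5NH3+; total volume = 0.04978 L, so [C2H5NH3+] = 0.003413/0.04978 = 0.06857 M.
Ka(C2H5NH3+) = Kw/Kb = 1.0e-14 / 6.4 x 10^-4 = 1.56e-11.
[H^+] = sqrt(Ka x [C2H5NH3+]) = sqrt(1.56e-11 x 0.06857) = 1.04e-6 M.
pH = -log(1.04e-6) = 5.99.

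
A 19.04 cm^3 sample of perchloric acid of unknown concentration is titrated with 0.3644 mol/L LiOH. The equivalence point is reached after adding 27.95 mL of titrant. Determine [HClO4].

0.535 M

n(LiOH) delivered = 0.3644 x 0.02795 = 0.01018 mol.
For a 1:1 reaction, n(HClO4) = 0.01018 mol.
[HClO4] = 0.01018 mol / 0.01904 L = 0.535 M.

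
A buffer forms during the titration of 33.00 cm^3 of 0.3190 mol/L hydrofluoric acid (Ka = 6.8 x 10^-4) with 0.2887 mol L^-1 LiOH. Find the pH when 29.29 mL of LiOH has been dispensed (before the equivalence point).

Initial n(HF) = 0.3190 x 0.03300 = 0.01053 mol.
n(LiOH) added = 0.2887 x 0.02929 = 0.008456 mol, converting that many moles of HF to F-.
Remaining n(HF) = 0.002071 mol; n(F-) = 0.008456 mol.
By Henderson-Hasselbalch, pH = pKa + log([A^-]/[HA]) = 3.17 + log(0.008456/0.002071) = 3.17 + (+0.61) = 3.78.

3.78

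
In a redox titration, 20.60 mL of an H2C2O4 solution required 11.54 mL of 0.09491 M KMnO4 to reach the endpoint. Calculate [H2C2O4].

0.133 M

n(KMnO4) = 0.09491 x 0.01154 = 0.001095 mol.
From the balanced equation, 2 mol KMnO4 reacts with 5 mol H2C2O4, so n(H2C2O4) = 0.001095 x 5/2 = 0.002738 mol.
[H2C2O4] = 0.002738 / 0.02060 L = 0.133 M.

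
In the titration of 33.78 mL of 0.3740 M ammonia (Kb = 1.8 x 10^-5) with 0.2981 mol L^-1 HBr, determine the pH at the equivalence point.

5.02

n(NH3) = 0.3740 x 0.03378 = 0.01263 mol; V(HBr) at equivalence = 0.01263/0.2981 = 0.04238 L.
At equivalence the base is fully converted to NH4+; total volume = 0.07616 L, so [NH4+] = 0.01263/0.07616 = 0.1659 M.
Ka(NH4+) = Kw/Kb = 1.0e-14 / 1.8 x 10^-5 = 5.56e-10.
[H^+] = sqrt(Ka x [NH4+]) = sqrt(5.56e-10 x 0.1659) = 9.60e-6 M.
pH = -log(9.60e-6) = 5.02.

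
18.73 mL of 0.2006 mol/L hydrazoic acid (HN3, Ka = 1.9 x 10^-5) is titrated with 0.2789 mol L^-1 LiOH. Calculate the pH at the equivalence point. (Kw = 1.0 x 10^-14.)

n(HN3) = 0.2006 x 0.01873 = 0.003757 mol; V(LiOH) at equivalence = 0.003757/0.2789 = 0.01347 L.
At equivalence all the acid is converted to N3-; total volume = 0.01873 + 0.01347 = 0.03220 L, so [N3-] = 0.003757/0.03220 = 0.1167 M.
Kb = Kw/Ka = 1.0e-14 / 1.9 x 10^-5 = 5.26e-10.
[OH^-] = sqrt(Kb x [N3-]) = sqrt(5.26e-10 x 0.1167) = 7.84e-6 M.
pOH = 5.11, so pH = 14.00 - 5.11 = 8.89.

8.89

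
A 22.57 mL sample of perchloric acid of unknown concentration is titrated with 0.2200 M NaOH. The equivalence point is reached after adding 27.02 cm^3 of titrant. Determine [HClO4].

n(NaOH) delivered = 0.2200 x 0.02702 = 0.005944 mol.
For a 1:1 reaction, n(HClO4) = 0.005944 mol.
[HClO4] = 0.005944 mol / 0.02257 L = 0.263 M.

0.263 M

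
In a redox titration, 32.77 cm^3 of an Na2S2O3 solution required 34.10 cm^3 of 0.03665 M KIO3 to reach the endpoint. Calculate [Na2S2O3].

n(KIO3) = 0.03665 x 0.03410 = 0.001250 mol.
From the balanced equation, 1 mol KIO3 reacts with 6 mol Na2S2O3, so n(Na2S2O3) = 0.001250 x 6/1 = 0.007499 mol.
[Na2S2O3] = 0.007499 / 0.03277 L = 0.229 M.

0.229 M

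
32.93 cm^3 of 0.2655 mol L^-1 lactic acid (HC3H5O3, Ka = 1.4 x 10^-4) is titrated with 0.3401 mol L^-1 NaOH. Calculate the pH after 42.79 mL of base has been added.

n(acid) = 0.2655 x 0.03293 = 0.008743 mol; n(NaOH) added = 0.3401 x 0.04279 = 0.01455 mol.
Base is in excess by 0.01455 - 0.008743 = 0.005810 mol in a total volume of 0.07572 L.
[OH^-] = 0.005810/0.07572 = 0.07673 M, so pOH = 1.12 and pH = 14.00 - 1.12 = 12.88.

12.88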